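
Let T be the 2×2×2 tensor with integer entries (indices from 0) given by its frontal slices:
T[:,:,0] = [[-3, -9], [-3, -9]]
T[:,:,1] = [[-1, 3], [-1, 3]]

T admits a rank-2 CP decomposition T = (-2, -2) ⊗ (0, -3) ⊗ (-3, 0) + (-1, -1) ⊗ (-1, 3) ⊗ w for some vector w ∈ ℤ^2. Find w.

w = (-3, -1)

Subtract the known terms from T to get the rank-1 residual R = (-1, -1) ⊗ (-1, 3) ⊗ w, so R[i,j,k] = a[i]·b[j]·w[k]. Pick indices with nonzero a[0]·b[0] = (-1)·(-1) = 1. Only the fibre through (0,0,·) is needed: R[0,0,:] = T[0,0,:] − Σₗ aₗ[0]bₗ[0]cₗ = [-3, -1] − (-2)·(0)·(-3, 0) = [-3, -1]. Then w[k] = R[0,0,k] / 1 for each k, giving w = [-3, -1] / 1 = (-3, -1).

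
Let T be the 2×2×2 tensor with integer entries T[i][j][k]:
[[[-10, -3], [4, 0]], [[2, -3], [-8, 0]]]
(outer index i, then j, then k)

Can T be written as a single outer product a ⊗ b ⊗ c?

No

The mode-1 unfolding of T (rows indexed by i, columns by (j,k) = (0,0), (0,1), (1,0), (1,1)) is [[-10, -3, 4, 0], [2, -3, -8, 0]].
There the 2×2 minor on rows i ∈ {0, 1}, columns (j,k) ∈ {(0,0), (0,1)} is det [[-10, -3], [2, -3]] = 36 ≠ 0, so this unfolding has rank ≥ 2; CP rank is at least every unfolding rank, so rank(T) ≥ 2.
In particular rank(T) ≥ 2 > 1, so T is not rank-1.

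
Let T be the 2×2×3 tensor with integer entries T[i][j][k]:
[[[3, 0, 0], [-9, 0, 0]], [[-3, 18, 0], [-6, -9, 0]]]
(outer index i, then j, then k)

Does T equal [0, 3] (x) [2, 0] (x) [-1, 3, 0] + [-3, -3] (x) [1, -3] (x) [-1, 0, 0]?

No

Reconstruct entry (1,1,0) from the claimed factors: Σₗ aₗ[1]bₗ[1]cₗ[0] = (3)·(0)·(-1) + (-3)·(-3)·(-1) = -9, but T[1,1,0] = -6. The claim is false.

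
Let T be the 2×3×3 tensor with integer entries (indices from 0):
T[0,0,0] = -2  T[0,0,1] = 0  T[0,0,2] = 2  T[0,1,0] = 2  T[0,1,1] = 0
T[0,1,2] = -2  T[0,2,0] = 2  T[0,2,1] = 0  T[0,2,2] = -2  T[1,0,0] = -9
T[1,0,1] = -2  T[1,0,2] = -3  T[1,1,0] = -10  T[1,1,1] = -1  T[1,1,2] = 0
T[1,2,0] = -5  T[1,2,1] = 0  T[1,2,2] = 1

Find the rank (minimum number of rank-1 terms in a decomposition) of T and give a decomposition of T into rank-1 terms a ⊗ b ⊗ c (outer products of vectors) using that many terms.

Lower bound: the mode-2 unfolding of T (rows indexed by j, columns by (i,k) = (0,0), (0,1), (0,2), (1,0), (1,1), (1,2)) is [[-2, 0, 2, -9, -2, -3], [2, 0, -2, -10, -1, 0], [2, 0, -2, -5, 0, 1]].
There the 3×3 minor on rows j ∈ {0, 1, 2}, columns (i,k) ∈ {(0,0), (1,0), (1,1)} is det [[-2, -9, -2], [2, -10, -1], [2, -5, 0]] = 8 ≠ 0, so this unfolding has rank ≥ 3; CP rank is at least every unfolding rank, so rank(T) ≥ 3. (Unfolding ranks only ever bound the CP rank from below — rank(T) can be strictly larger than all of them — so the matching upper bound has to come from an explicit 3-term decomposition.)
Upper bound: T is a sum of 3 rank-1 terms, T = [0, 1] ⊗ [2, 1, 0] ⊗ [-1, -1, -1] + [0, 1] ⊗ [2, 2, 1] ⊗ [-4, 0, 0] + [2, -1] ⊗ [1, -1, -1] ⊗ [-1, 0, 1] (written with every a and b primitive with positive leading entry and the scale carried by c; CP decompositions are not unique, and this one is verified by expanding entrywise), so rank(T) ≤ 3.
These bounds meet, so rank(T) = 3.
Check entry T[1,1,2] = 0: (1)·(1)·(-1) + (1)·(2)·(0) + (-1)·(-1)·(1) = 0.

rank(T) = 3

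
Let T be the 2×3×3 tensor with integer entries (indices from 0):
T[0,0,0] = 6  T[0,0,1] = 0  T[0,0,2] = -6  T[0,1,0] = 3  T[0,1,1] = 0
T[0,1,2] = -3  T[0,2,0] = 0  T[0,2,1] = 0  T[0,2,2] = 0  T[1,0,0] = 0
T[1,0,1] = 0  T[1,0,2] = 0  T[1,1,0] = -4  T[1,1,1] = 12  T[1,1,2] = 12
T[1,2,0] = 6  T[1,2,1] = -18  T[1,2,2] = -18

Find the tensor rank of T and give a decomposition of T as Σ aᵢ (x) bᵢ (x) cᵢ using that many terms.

rank(T) = 2

Lower bound: the mode-1 unfolding of T (rows indexed by i, columns by (j,k) = (0,0), (0,1), (0,2), (1,0), (1,1), (1,2), (2,0), (2,1), (2,2)) is [[6, 0, -6, 3, 0, -3, 0, 0, 0], [0, 0, 0, -4, 12, 12, 6, -18, -18]].
There the 2×2 minor on rows i ∈ {0, 1}, columns (j,k) ∈ {(0,0), (1,0)} is det [[6, 3], [0, -4]] = -24 ≠ 0, so this unfolding has rank ≥ 2; CP rank is at least every unfolding rank, so rank(T) ≥ 2. (Flattening ranks never certify an upper bound on CP rank; for that we must actually write T with 2 rank-1 terms.)
Upper bound — finding two terms. Write S_k = T[:,:,k] for the frontal slices: S₀ = [[6, 3, 0], [0, -4, 6]], S₁ = [[0, 0, 0], [0, 12, -18]], S₂ = [[-6, -3, 0], [0, 12, -18]].
If T = a₁ (x) b₁ (x) c₁ + a₂ (x) b₂ (x) c₂ then each S_k = c₁[k]·a₁b₁ᵀ + c₂[k]·a₂b₂ᵀ. S₀ and S₁ are linearly independent, so a₁b₁ᵀ and a₂b₂ᵀ must span the same plane of matrices: they are the rank-1 matrices of the form x·S₀ + y·S₁.
The 2×2 minor of x·S₀ + y·S₁ on rows {0,1}, columns {0,1} is −24·x² + 72·xy = (-24)·(x − 3·y)(x), vanishing at (x:y) = (3:1) and (0:1).
M₁ = 3·S₀ + S₁ = [[18, 9, 0], [0, 0, 0]] = 9·(1, 0)(2, 1, 0)ᵀ and M₂ = S₁ = [[0, 0, 0], [0, 12, -18]] = 6·(0, 1)(0, 2, -3)ᵀ, so take a₁ = (1, 0), b₁ = (2, 1, 0), a₂ = (0, 1), b₂ = (0, 2, -3).
Each slice is an integer combination of E₁ = a₁b₁ᵀ and E₂ = a₂b₂ᵀ: S₀ = 3·E₁ − 2·E₂, S₁ = 6·E₂, S₂ = −3·E₁ + 6·E₂; reading off coefficients, c₁ = (3, 0, -3) and c₂ = (-2, 6, 6).
Hence T = (1, 0) (x) (2, 1, 0) (x) (3, 0, -3) + (0, 1) (x) (0, 2, -3) (x) (-2, 6, 6), so rank(T) ≤ 2.
These bounds meet, so rank(T) = 2.
Check entry T[0,2,1] = 0: (1)·(0)·(0) + (0)·(-3)·(6) = 0.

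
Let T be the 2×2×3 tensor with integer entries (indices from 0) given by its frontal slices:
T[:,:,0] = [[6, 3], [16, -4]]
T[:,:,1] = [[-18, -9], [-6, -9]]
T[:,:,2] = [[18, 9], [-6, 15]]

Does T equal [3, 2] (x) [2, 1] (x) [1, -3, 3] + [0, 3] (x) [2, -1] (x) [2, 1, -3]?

Reconstruct entrywise from the claimed factors. For example, T[0,1,2] = 9 and Σₗ aₗ[0]bₗ[1]cₗ[2] = (3)·(1)·(3) + (0)·(-1)·(-3) = 9; checking all 12 entries, every one matches. The claim holds.

Yes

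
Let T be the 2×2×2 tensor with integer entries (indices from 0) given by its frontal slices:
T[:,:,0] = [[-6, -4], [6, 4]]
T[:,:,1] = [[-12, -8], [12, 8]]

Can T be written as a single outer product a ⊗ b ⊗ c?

If T = a ⊗ b ⊗ c then every fibre of T is a multiple of the corresponding factor, so read the factors off the fibres through the nonzero entry T[0,0,0] = -6.
The mode-1 fibre T[:,0,0] = [-6, 6] gives a = [1, -1] (primitive direction); the mode-2 fibre T[0,:,0] = [-6, -4] gives b = [3, 2]; then c[k] = T[0,0,k] / (a[0]·b[0]) = [-6, -12] / 3 = [-2, -4].
Expanding [1, -1] ⊗ [3, 2] ⊗ [-2, -4] reproduces all 8 entries of T, so T = [1, -1] ⊗ [3, 2] ⊗ [-2, -4] and rank(T) ≤ 1.
Equivalently every frontal slice T[:,:,k] is c[k] times the rank-1 matrix [1, -1] ⊗ [3, 2]. So T has rank 1 (it is nonzero).

Yes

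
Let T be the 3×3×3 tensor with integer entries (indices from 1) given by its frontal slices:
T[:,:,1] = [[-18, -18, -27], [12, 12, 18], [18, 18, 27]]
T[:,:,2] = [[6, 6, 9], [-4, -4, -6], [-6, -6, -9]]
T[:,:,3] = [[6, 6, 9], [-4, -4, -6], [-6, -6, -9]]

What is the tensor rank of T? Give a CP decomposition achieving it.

Lower bound: T ≠ 0 (e.g. T[1,1,1] = -18), so rank(T) ≥ 1.
Upper bound: if T = a ⊗ b ⊗ c then every fibre of T is a multiple of the corresponding factor, so read the factors off the fibres through the nonzero entry T[1,1,1] = -18.
The mode-1 fibre T[:,1,1] = [-18, 12, 18] gives a = [3, -2, -3] (primitive direction); the mode-2 fibre T[1,:,1] = [-18, -18, -27] gives b = [2, 2, 3]; then c[k] = T[1,1,k] / (a[1]·b[1]) = [-18, 6, 6] / 6 = [-3, 1, 1].
Expanding [3, -2, -3] ⊗ [2, 2, 3] ⊗ [-3, 1, 1] reproduces all 27 entries of T, so T = [3, -2, -3] ⊗ [2, 2, 3] ⊗ [-3, 1, 1] and rank(T) ≤ 1.
These bounds meet, so rank(T) = 1.

rank(T) = 1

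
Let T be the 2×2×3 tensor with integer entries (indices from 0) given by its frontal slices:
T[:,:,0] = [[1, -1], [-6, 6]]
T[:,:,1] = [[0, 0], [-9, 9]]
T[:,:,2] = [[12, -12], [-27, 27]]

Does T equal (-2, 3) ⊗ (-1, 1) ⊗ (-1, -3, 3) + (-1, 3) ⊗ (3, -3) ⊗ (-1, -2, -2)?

Yes

Reconstruct entrywise from the claimed factors. For example, T[1,1,1] = 9 and Σₗ aₗ[1]bₗ[1]cₗ[1] = (3)·(1)·(-3) + (3)·(-3)·(-2) = 9; checking all 12 entries, every one matches. The claim holds.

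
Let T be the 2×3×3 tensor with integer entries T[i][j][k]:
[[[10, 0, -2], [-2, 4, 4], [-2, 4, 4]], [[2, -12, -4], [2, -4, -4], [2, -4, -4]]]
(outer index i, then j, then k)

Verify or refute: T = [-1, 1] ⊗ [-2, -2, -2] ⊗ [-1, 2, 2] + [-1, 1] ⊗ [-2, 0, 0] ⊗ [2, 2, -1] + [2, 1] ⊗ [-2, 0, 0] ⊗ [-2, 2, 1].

Yes

Reconstruct entrywise from the claimed factors. For example, T[0,0,1] = 0 and Σₗ aₗ[0]bₗ[0]cₗ[1] = (-1)·(-2)·(2) + (-1)·(-2)·(2) + (2)·(-2)·(2) = 0; checking all 18 entries, every one matches. The claim holds.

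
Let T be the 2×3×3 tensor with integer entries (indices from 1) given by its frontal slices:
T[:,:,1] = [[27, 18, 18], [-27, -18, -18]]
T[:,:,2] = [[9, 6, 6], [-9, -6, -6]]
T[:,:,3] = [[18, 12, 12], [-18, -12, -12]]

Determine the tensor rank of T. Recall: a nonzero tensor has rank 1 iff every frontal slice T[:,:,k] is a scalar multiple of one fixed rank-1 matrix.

Lower bound: T ≠ 0 (e.g. T[1,1,1] = 27), so rank(T) ≥ 1.
Upper bound: the mode-1 fibre T[:,1,1] = [27, -27] gives a = [1, -1] (primitive direction); the mode-2 fibre T[1,:,1] = [27, 18, 18] gives b = [3, 2, 2]; then c[k] = T[1,1,k] / (a[1]·b[1]) = [27, 9, 18] / 3 = [9, 3, 6].
Expanding [1, -1] ⊗ [3, 2, 2] ⊗ [9, 3, 6] reproduces all 18 entries of T, so T = [1, -1] ⊗ [3, 2, 2] ⊗ [9, 3, 6] and rank(T) ≤ 1.
These bounds meet, so rank(T) = 1.

1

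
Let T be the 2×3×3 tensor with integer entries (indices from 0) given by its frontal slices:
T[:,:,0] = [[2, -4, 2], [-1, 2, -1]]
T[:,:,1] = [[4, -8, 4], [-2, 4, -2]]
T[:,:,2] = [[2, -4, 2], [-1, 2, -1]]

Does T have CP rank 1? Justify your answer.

The mode-1 fibre T[:,0,0] = [2, -1] gives a = [2, -1] (primitive direction); the mode-2 fibre T[0,:,0] = [2, -4, 2] gives b = [1, -2, 1]; then c[k] = T[0,0,k] / (a[0]·b[0]) = [2, 4, 2] / 2 = [1, 2, 1].
Expanding [2, -1] ⊗ [1, -2, 1] ⊗ [1, 2, 1] reproduces all 18 entries of T, so T = [2, -1] ⊗ [1, -2, 1] ⊗ [1, 2, 1] and rank(T) ≤ 1.
Equivalently every frontal slice T[:,:,k] is c[k] times the rank-1 matrix [2, -1] ⊗ [1, -2, 1]. So T has rank 1 (it is nonzero).

Yes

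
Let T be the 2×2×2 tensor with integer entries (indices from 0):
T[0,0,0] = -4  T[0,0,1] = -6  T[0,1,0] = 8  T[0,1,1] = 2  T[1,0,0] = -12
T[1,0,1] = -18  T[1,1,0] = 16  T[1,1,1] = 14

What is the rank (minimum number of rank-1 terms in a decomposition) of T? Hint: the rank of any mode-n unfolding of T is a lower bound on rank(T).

Lower bound: the mode-1 unfolding of T (rows indexed by i, columns by (j,k) = (0,0), (0,1), (1,0), (1,1)) is [[-4, -6, 8, 2], [-12, -18, 16, 14]].
There the 2×2 minor on rows i ∈ {0, 1}, columns (j,k) ∈ {(0,0), (1,0)} is det [[-4, 8], [-12, 16]] = 32 ≠ 0, so this unfolding has rank ≥ 2; CP rank is at least every unfolding rank, so rank(T) ≥ 2. (This is only a lower bound: in general the CP rank may exceed every unfolding rank, so we still need to exhibit 2 rank-1 terms summing to T.)
Upper bound — finding two terms. Write S_k = T[:,:,k] for the frontal slices: S₀ = [[-4, 8], [-12, 16]], S₁ = [[-6, 2], [-18, 14]].
If T = a₁ ⊗ b₁ ⊗ c₁ + a₂ ⊗ b₂ ⊗ c₂ then each S_k = c₁[k]·a₁b₁ᵀ + c₂[k]·a₂b₂ᵀ. S₀ and S₁ are linearly independent, so a₁b₁ᵀ and a₂b₂ᵀ must span the same plane of matrices: they are the rank-1 matrices of the form x·S₀ + y·S₁.
det(x·S₀ + y·S₁) is 32·x² + 16·xy − 48·y² = 16·(2·x + 3·y)(x − y), vanishing at (x:y) = (3:-2) and (1:1).
M₁ = 3·S₀ − 2·S₁ = [[0, 20], [0, 20]] = 20·[1, 1][0, 1]ᵀ and M₂ = S₀ + S₁ = [[-10, 10], [-30, 30]] = (-10)·[1, 3][1, -1]ᵀ, so take a₁ = [1, 1], b₁ = [0, 1], a₂ = [1, 3], b₂ = [1, -1].
Each slice is an integer combination of E₁ = a₁b₁ᵀ and E₂ = a₂b₂ᵀ: S₀ = 4·E₁ − 4·E₂, S₁ = −4·E₁ − 6·E₂; reading off coefficients, c₁ = [4, -4] and c₂ = [-4, -6].
Hence T = [1, 1] ⊗ [0, 1] ⊗ [4, -4] + [1, 3] ⊗ [1, -1] ⊗ [-4, -6], so rank(T) ≤ 2.
These bounds meet, so rank(T) = 2.
Check entry T[1,1,0] = 16: (1)·(1)·(4) + (3)·(-1)·(-4) = 16.

2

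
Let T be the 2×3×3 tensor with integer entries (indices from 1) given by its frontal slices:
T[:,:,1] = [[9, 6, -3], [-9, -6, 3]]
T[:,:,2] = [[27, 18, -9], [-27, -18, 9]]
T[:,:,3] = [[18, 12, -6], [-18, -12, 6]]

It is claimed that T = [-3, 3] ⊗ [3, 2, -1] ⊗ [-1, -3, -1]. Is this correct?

Reconstruct entry (1,1,3) from the claimed factors: Σₗ aₗ[1]bₗ[1]cₗ[3] = (-3)·(3)·(-1) = 9, but T[1,1,3] = 18. The claim is false.

No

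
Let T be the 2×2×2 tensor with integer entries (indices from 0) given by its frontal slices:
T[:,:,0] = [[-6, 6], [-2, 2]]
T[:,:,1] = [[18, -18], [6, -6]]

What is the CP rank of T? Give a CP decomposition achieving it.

Lower bound: T ≠ 0 (e.g. T[0,0,0] = -6), so rank(T) ≥ 1.
Upper bound: if T = a (x) b (x) c then every fibre of T is a multiple of the corresponding factor, so read the factors off the fibres through the nonzero entry T[0,0,0] = -6.
The mode-1 fibre T[:,0,0] = [-6, -2] gives a = [3, 1] (primitive direction); the mode-2 fibre T[0,:,0] = [-6, 6] gives b = [1, -1]; then c[k] = T[0,0,k] / (a[0]·b[0]) = [-6, 18] / 3 = [-2, 6].
Expanding [3, 1] (x) [1, -1] (x) [-2, 6] reproduces all 8 entries of T, so T = [3, 1] (x) [1, -1] (x) [-2, 6] and rank(T) ≤ 1.
These bounds meet, so rank(T) = 1.
Check entry T[0,0,1] = 18: (3)·(1)·(6) = 18.

rank(T) = 1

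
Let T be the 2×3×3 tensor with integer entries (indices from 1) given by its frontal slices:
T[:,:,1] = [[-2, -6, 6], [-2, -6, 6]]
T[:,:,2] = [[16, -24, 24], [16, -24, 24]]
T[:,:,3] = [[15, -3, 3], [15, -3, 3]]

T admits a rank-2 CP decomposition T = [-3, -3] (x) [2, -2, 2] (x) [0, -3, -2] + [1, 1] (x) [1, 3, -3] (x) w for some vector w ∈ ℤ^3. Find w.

Subtract the known terms from T to get the rank-1 residual R = [1, 1] (x) [1, 3, -3] (x) w, so R[i,j,k] = a[i]·b[j]·w[k]. Pick indices with nonzero a[1]·b[1] = (1)·(1) = 1. Only the fibre through (1,1,·) is needed: R[1,1,:] = T[1,1,:] − Σₗ aₗ[1]bₗ[1]cₗ = [-2, 16, 15] − (-3)·(2)·[0, -3, -2] = [-2, -2, 3]. Then w[k] = R[1,1,k] / 1 for each k, giving w = [-2, -2, 3] / 1 = [-2, -2, 3].

w = [-2, -2, 3]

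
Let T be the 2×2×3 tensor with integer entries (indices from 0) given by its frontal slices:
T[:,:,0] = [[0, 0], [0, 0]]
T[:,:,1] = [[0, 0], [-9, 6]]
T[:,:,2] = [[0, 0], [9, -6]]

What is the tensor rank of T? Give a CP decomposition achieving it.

Lower bound: T ≠ 0 (e.g. T[1,0,1] = -9), so rank(T) ≥ 1.
Upper bound: if T = a ⊗ b ⊗ c then every fibre of T is a multiple of the corresponding factor, so read the factors off the fibres through the nonzero entry T[1,0,1] = -9.
The mode-1 fibre T[:,0,1] = [0, -9] gives a = [0, 1] (primitive direction); the mode-2 fibre T[1,:,1] = [-9, 6] gives b = [3, -2]; then c[k] = T[1,0,k] / (a[1]·b[0]) = [0, -9, 9] / 3 = [0, -3, 3].
Expanding [0, 1] ⊗ [3, -2] ⊗ [0, -3, 3] reproduces all 12 entries of T, so T = [0, 1] ⊗ [3, -2] ⊗ [0, -3, 3] and rank(T) ≤ 1.
These bounds meet, so rank(T) = 1.

rank(T) = 1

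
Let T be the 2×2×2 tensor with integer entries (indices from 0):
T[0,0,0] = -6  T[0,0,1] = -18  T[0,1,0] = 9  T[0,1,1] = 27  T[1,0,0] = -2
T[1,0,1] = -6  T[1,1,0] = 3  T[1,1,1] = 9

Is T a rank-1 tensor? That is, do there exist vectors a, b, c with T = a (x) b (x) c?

Yes

If T = a (x) b (x) c then every fibre of T is a multiple of the corresponding factor, so read the factors off the fibres through the nonzero entry T[0,0,0] = -6.
The mode-1 fibre T[:,0,0] = [-6, -2] gives a = [3, 1] (primitive direction); the mode-2 fibre T[0,:,0] = [-6, 9] gives b = [2, -3]; then c[k] = T[0,0,k] / (a[0]·b[0]) = [-6, -18] / 6 = [-1, -3].
Expanding [3, 1] (x) [2, -3] (x) [-1, -3] reproduces all 8 entries of T, so T = [3, 1] (x) [2, -3] (x) [-1, -3] and rank(T) ≤ 1.
Equivalently every frontal slice T[:,:,k] is c[k] times the rank-1 matrix [3, 1] (x) [2, -3]. So T has rank 1 (it is nonzero).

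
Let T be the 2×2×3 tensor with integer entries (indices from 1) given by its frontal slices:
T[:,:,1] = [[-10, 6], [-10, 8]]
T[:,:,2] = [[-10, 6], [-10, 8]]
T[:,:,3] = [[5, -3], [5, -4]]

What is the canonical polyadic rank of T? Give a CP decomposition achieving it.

Lower bound: the mode-1 unfolding of T (rows indexed by i, columns by (j,k) = (1,1), (1,2), (1,3), (2,1), (2,2), (2,3)) is [[-10, -10, 5, 6, 6, -3], [-10, -10, 5, 8, 8, -4]].
There the 2×2 minor on rows i ∈ {1, 2}, columns (j,k) ∈ {(1,1), (2,1)} is det [[-10, 6], [-10, 8]] = -20 ≠ 0, so this unfolding has rank ≥ 2; CP rank is at least every unfolding rank, so rank(T) ≥ 2. (Flattening ranks never certify an upper bound on CP rank; for that we must actually write T with 2 rank-1 terms.)
Upper bound — finding two terms. Every mode-3 slice of T is a multiple of one matrix: T[:,:,k] = c[k]·M with c = [2, 2, -1] and M = [[-5, 3], [-5, 4]] (rows indexed by i, columns by j). So it suffices to write M as a sum of two rank-1 matrices.
Splitting M by its rows (i = 1, 2), M = [1, 0][-5, 3]ᵀ + [0, 1][-5, 4]ᵀ.
Hence T = [1, 0] ⊗ [-5, 3] ⊗ [2, 2, -1] + [0, 1] ⊗ [-5, 4] ⊗ [2, 2, -1], so rank(T) ≤ 2.
These bounds meet, so rank(T) = 2.

rank(T) = 2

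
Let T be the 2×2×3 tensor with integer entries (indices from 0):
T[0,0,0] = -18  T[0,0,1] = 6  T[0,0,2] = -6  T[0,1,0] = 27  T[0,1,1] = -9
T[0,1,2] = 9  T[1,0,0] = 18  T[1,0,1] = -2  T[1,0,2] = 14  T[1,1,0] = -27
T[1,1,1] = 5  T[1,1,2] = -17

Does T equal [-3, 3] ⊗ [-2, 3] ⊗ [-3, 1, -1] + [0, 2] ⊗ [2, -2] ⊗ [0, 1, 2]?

Yes

Reconstruct entrywise from the claimed factors. For example, T[1,0,0] = 18 and Σₗ aₗ[1]bₗ[0]cₗ[0] = (3)·(-2)·(-3) + (2)·(2)·(0) = 18; checking all 12 entries, every one matches. The claim holds.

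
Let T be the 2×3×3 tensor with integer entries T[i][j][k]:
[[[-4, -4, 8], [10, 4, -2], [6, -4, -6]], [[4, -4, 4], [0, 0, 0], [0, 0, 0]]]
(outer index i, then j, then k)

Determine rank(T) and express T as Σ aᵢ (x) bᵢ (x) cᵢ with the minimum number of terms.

Lower bound: the mode-2 unfolding of T (rows indexed by j, columns by (i,k) = (0,0), (0,1), (0,2), (1,0), (1,1), (1,2)) is [[-4, -4, 8, 4, -4, 4], [10, 4, -2, 0, 0, 0], [6, -4, -6, 0, 0, 0]].
There the 3×3 minor on rows j ∈ {0, 1, 2}, columns (i,k) ∈ {(0,0), (0,1), (0,2)} is det [[-4, -4, 8], [10, 4, -2], [6, -4, -6]] = -576 ≠ 0, so this unfolding has rank ≥ 3; CP rank is at least every unfolding rank, so rank(T) ≥ 3. (Flattening ranks never certify an upper bound on CP rank; for that we must actually write T with 3 rank-1 terms.)
Upper bound: T is a sum of 3 rank-1 terms, T = [1, 0] (x) [0, 1, -1] (x) [2, 4, 2] + [1, 0] (x) [1, -1, -1] (x) [-8, 0, 4] + [1, 1] (x) [1, 0, 0] (x) [4, -4, 4] (written with every a and b primitive with positive leading entry and the scale carried by c; CP decompositions are not unique, and this one is verified by expanding entrywise), so rank(T) ≤ 3.
These bounds meet, so rank(T) = 3.

rank(T) = 3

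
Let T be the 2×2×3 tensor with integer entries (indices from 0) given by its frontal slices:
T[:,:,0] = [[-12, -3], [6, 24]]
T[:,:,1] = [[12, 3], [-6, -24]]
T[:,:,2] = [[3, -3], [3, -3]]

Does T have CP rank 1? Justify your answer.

No

The mode-3 unfolding of T (rows indexed by k, columns by (i,j) = (0,0), (0,1), (1,0), (1,1)) is [[-12, -3, 6, 24], [12, 3, -6, -24], [3, -3, 3, -3]].
There the 2×2 minor on rows k ∈ {0, 2}, columns (i,j) ∈ {(0,0), (0,1)} is det [[-12, -3], [3, -3]] = 45 ≠ 0, so this unfolding has rank ≥ 2; CP rank is at least every unfolding rank, so rank(T) ≥ 2.
In particular rank(T) ≥ 2 > 1, so T is not rank-1.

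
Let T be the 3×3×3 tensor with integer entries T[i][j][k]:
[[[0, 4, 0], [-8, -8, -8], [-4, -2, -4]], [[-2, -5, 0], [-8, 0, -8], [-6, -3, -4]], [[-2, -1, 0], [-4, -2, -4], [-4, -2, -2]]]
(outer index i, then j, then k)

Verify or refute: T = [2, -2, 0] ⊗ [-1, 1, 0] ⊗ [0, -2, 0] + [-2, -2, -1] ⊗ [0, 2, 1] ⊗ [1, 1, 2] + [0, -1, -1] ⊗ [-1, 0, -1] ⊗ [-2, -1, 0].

Reconstruct entry (0,1,0) from the claimed factors: Σₗ aₗ[0]bₗ[1]cₗ[0] = (2)·(1)·(0) + (-2)·(2)·(1) + (0)·(0)·(-2) = -4, but T[0,1,0] = -8. The claim is false.

No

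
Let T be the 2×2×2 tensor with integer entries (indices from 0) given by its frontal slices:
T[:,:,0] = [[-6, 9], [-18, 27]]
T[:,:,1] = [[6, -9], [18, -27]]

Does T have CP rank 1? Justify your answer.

If T = a ⊗ b ⊗ c then every fibre of T is a multiple of the corresponding factor, so read the factors off the fibres through the nonzero entry T[0,0,0] = -6.
The mode-1 fibre T[:,0,0] = [-6, -18] gives a = (1, 3) (primitive direction); the mode-2 fibre T[0,:,0] = [-6, 9] gives b = (2, -3); then c[k] = T[0,0,k] / (a[0]·b[0]) = [-6, 6] / 2 = (-3, 3).
Expanding (1, 3) ⊗ (2, -3) ⊗ (-3, 3) reproduces all 8 entries of T, so T = (1, 3) ⊗ (2, -3) ⊗ (-3, 3) and rank(T) ≤ 1.
Equivalently every frontal slice T[:,:,k] is c[k] times the rank-1 matrix (1, 3) ⊗ (2, -3). So T has rank 1 (it is nonzero).

Yes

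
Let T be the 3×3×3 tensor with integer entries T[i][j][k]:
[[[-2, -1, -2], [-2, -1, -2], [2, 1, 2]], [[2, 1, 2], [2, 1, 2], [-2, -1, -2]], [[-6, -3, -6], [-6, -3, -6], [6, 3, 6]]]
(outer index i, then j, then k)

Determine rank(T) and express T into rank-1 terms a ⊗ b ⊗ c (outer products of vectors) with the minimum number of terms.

rank(T) = 1

Lower bound: T ≠ 0 (e.g. T[0,0,0] = -2), so rank(T) ≥ 1.
Upper bound: if T = a ⊗ b ⊗ c then every fibre of T is a multiple of the corresponding factor, so read the factors off the fibres through the nonzero entry T[0,0,0] = -2.
The mode-1 fibre T[:,0,0] = [-2, 2, -6] gives a = [1, -1, 3] (primitive direction); the mode-2 fibre T[0,:,0] = [-2, -2, 2] gives b = [1, 1, -1]; then c[k] = T[0,0,k] / (a[0]·b[0]) = [-2, -1, -2] / 1 = [-2, -1, -2].
Expanding [1, -1, 3] ⊗ [1, 1, -1] ⊗ [-2, -1, -2] reproduces all 27 entries of T, so T = [1, -1, 3] ⊗ [1, 1, -1] ⊗ [-2, -1, -2] and rank(T) ≤ 1.
These bounds meet, so rank(T) = 1.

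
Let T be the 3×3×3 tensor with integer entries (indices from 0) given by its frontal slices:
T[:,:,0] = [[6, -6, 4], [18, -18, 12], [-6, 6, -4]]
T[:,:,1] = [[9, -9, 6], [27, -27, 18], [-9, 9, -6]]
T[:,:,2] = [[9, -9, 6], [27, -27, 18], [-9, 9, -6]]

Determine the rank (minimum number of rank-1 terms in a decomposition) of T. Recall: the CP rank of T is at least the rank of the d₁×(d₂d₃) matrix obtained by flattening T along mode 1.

1

Lower bound: T ≠ 0 (e.g. T[0,0,0] = 6), so rank(T) ≥ 1.
Upper bound: if T = a ⊗ b ⊗ c then every fibre of T is a multiple of the corresponding factor, so read the factors off the fibres through the nonzero entry T[0,0,0] = 6.
The mode-1 fibre T[:,0,0] = [6, 18, -6] gives a = (1, 3, -1) (primitive direction); the mode-2 fibre T[0,:,0] = [6, -6, 4] gives b = (3, -3, 2); then c[k] = T[0,0,k] / (a[0]·b[0]) = [6, 9, 9] / 3 = (2, 3, 3).
Expanding (1, 3, -1) ⊗ (3, -3, 2) ⊗ (2, 3, 3) reproduces all 27 entries of T, so T = (1, 3, -1) ⊗ (3, -3, 2) ⊗ (2, 3, 3) and rank(T) ≤ 1.
These bounds meet, so rank(T) = 1.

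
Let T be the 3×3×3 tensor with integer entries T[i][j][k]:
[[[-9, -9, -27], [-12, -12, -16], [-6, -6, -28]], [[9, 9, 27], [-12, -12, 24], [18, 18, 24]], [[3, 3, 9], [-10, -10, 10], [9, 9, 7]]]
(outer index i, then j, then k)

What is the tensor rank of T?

2

Lower bound: the mode-3 unfolding of T (rows indexed by k, columns by (i,j) = (0,0), (0,1), (0,2), (1,0), (1,1), (1,2), (2,0), (2,1), (2,2)) is [[-9, -12, -6, 9, -12, 18, 3, -10, 9], [-9, -12, -6, 9, -12, 18, 3, -10, 9], [-27, -16, -28, 27, 24, 24, 9, 10, 7]].
There the 2×2 minor on rows k ∈ {0, 2}, columns (i,j) ∈ {(0,0), (0,1)} is det [[-9, -12], [-27, -16]] = -180 ≠ 0, so this unfolding has rank ≥ 2; CP rank is at least every unfolding rank, so rank(T) ≥ 2. (Unfolding ranks only ever bound the CP rank from below — rank(T) can be strictly larger than all of them — so the matching upper bound has to come from an explicit 2-term decomposition.)
Upper bound — finding two terms. Write S_k = T[:,:,k] for the frontal slices: S₀ = [[-9, -12, -6], [9, -12, 18], [3, -10, 9]], S₁ = [[-9, -12, -6], [9, -12, 18], [3, -10, 9]], S₂ = [[-27, -16, -28], [27, 24, 24], [9, 10, 7]].
If T = a₁ ⊗ b₁ ⊗ c₁ + a₂ ⊗ b₂ ⊗ c₂ then each S_k = c₁[k]·a₁b₁ᵀ + c₂[k]·a₂b₂ᵀ. S₀ and S₂ are linearly independent, so a₁b₁ᵀ and a₂b₂ᵀ must span the same plane of matrices: they are the rank-1 matrices of the form x·S₀ + y·S₂.
The 2×2 minor of x·S₀ + y·S₂ on rows {0,1}, columns {0,1} is 216·x² + 576·xy − 216·y² = 72·(x + 3·y)(3·x − y), vanishing at (x:y) = (3:-1) and (1:3).
M₁ = 3·S₀ − S₂ = [[0, -20, 10], [0, -60, 30], [0, -40, 20]] = (-10)·(1, 3, 2)(0, 2, -1)ᵀ and M₂ = S₀ + 3·S₂ = [[-90, -60, -90], [90, 60, 90], [30, 20, 30]] = (-10)·(3, -3, -1)(3, 2, 3)ᵀ, so take a₁ = (1, 3, 2), b₁ = (0, 2, -1), a₂ = (3, -3, -1), b₂ = (3, 2, 3).
Each slice is an integer combination of E₁ = a₁b₁ᵀ and E₂ = a₂b₂ᵀ: S₀ = −3·E₁ − E₂, S₁ = −3·E₁ − E₂, S₂ = E₁ − 3·E₂; reading off coefficients, c₁ = (-3, -3, 1) and c₂ = (-1, -1, -3).
Hence T = (1, 3, 2) ⊗ (0, 2, -1) ⊗ (-3, -3, 1) + (3, -3, -1) ⊗ (3, 2, 3) ⊗ (-1, -1, -3), so rank(T) ≤ 2.
These bounds meet, so rank(T) = 2.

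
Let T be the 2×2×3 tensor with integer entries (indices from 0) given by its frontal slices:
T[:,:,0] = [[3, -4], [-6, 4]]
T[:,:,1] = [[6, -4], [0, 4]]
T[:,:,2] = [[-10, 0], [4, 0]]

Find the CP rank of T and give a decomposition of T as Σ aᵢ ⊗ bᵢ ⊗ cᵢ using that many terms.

rank(T) = 3

Lower bound: the mode-3 unfolding of T (rows indexed by k, columns by (i,j) = (0,0), (0,1), (1,0), (1,1)) is [[3, -4, -6, 4], [6, -4, 0, 4], [-10, 0, 4, 0]].
There the 3×3 minor on rows k ∈ {0, 1, 2}, columns (i,j) ∈ {(0,0), (0,1), (1,0)} is det [[3, -4, -6], [6, -4, 0], [-10, 0, 4]] = 288 ≠ 0, so this unfolding has rank ≥ 3; CP rank is at least every unfolding rank, so rank(T) ≥ 3. (Unfolding ranks only ever bound the CP rank from below — rank(T) can be strictly larger than all of them — so the matching upper bound has to come from an explicit 3-term decomposition.)
Upper bound: T is a sum of 3 rank-1 terms, T = [1, -1] ⊗ [1, -1] ⊗ [4, 4, -4] + [1, -1] ⊗ [1, 1] ⊗ [0, 0, -4] + [1, 2] ⊗ [1, 0] ⊗ [-1, 2, -2] (one valid choice — decompositions are not unique — normalised so each a, b is primitive with positive first nonzero entry; check it by expanding all entries), so rank(T) ≤ 3.
These bounds meet, so rank(T) = 3.
Check entry T[1,0,0] = -6: (-1)·(1)·(4) + (-1)·(1)·(0) + (2)·(1)·(-1) = -6.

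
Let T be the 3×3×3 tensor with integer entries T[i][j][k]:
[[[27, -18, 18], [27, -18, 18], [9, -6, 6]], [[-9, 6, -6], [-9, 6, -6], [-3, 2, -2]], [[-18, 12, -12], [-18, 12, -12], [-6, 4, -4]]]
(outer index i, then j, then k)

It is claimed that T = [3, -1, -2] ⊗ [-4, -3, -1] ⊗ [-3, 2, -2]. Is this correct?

Reconstruct entry (0,0,0) from the claimed factors: Σₗ aₗ[0]bₗ[0]cₗ[0] = (3)·(-4)·(-3) = 36, but T[0,0,0] = 27. The claim is false.

No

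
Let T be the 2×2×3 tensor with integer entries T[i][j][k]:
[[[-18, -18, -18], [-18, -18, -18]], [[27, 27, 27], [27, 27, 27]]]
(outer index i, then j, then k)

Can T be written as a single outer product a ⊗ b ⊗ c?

If T = a ⊗ b ⊗ c then every fibre of T is a multiple of the corresponding factor, so read the factors off the fibres through the nonzero entry T[0,0,0] = -18.
The mode-1 fibre T[:,0,0] = [-18, 27] gives a = [2, -3] (primitive direction); the mode-2 fibre T[0,:,0] = [-18, -18] gives b = [1, 1]; then c[k] = T[0,0,k] / (a[0]·b[0]) = [-18, -18, -18] / 2 = [-9, -9, -9].
Expanding [2, -3] ⊗ [1, 1] ⊗ [-9, -9, -9] reproduces all 12 entries of T, so T = [2, -3] ⊗ [1, 1] ⊗ [-9, -9, -9] and rank(T) ≤ 1.
Equivalently every frontal slice T[:,:,k] is c[k] times the rank-1 matrix [2, -3] ⊗ [1, 1]. So T has rank 1 (it is nonzero).

Yes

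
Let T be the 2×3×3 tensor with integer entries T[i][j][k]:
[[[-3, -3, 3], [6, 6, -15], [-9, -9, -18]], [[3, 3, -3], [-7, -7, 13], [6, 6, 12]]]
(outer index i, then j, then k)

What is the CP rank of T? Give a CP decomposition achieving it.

rank(T) = 2

Lower bound: in the mode-1 unfolding of T (rows indexed by i, columns by (j,k)) the 2×2 minor on rows i ∈ {0, 1}, columns (j,k) ∈ {(0,0), (1,0)} is det [[-3, 6], [3, -7]] = 3 ≠ 0, so that unfolding has rank ≥ 2 and hence rank(T) ≥ 2 (CP rank is at least every unfolding rank, though it can be larger).
Upper bound: with S_k = T[:,:,k], the two rank-1 terms a₁b₁ᵀ, a₂b₂ᵀ are the rank-1 members of the pencil x·S₀ + y·S₂.
The 2×2 minor of x·S₀ + y·S₂ on rows {0,1}, columns {0,1} is 3·x² + 3·xy − 6·y² = 3·(x + 2·y)(x − y), vanishing at (x:y) = (2:-1) and (1:1).
M₁ = 2·S₀ − S₂ = [[-9, 27, 0], [9, -27, 0]] = (-9)·[1, -1][1, -3, 0]ᵀ and M₂ = S₀ + S₂ = [[0, -9, -27], [0, 6, 18]] = (-3)·[3, -2][0, 1, 3]ᵀ, so take a₁ = [1, -1], b₁ = [1, -3, 0], a₂ = [3, -2], b₂ = [0, 1, 3].
Each slice is an integer combination of E₁ = a₁b₁ᵀ and E₂ = a₂b₂ᵀ: S₀ = −3·E₁ − E₂, S₁ = −3·E₁ − E₂, S₂ = 3·E₁ − 2·E₂; reading off coefficients, c₁ = [-3, -3, 3] and c₂ = [-1, -1, -2].
Hence T = [1, -1] ∘ [1, -3, 0] ∘ [-3, -3, 3] + [3, -2] ∘ [0, 1, 3] ∘ [-1, -1, -2], so rank(T) ≤ 2.
These bounds meet, so rank(T) = 2.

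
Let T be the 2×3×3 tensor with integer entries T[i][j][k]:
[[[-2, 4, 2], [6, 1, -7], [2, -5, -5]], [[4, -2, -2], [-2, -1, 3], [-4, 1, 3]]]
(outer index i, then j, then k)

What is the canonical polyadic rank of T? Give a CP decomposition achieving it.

rank(T) = 3

Lower bound: the mode-3 unfolding of T (rows indexed by k, columns by (i,j) = (0,0), (0,1), (0,2), (1,0), (1,1), (1,2)) is [[-2, 6, 2, 4, -2, -4], [4, 1, -5, -2, -1, 1], [2, -7, -5, -2, 3, 3]].
There the 3×3 minor on rows k ∈ {0, 1, 2}, columns (i,j) ∈ {(0,0), (0,1), (0,2)} is det [[-2, 6, 2], [4, 1, -5], [2, -7, -5]] = 80 ≠ 0, so this unfolding has rank ≥ 3; CP rank is at least every unfolding rank, so rank(T) ≥ 3. (Flattening ranks never certify an upper bound on CP rank; for that we must actually write T with 3 rank-1 terms.)
Upper bound: T is a sum of 3 rank-1 terms, T = [1, -1] ⊗ [2, 1, -1] ⊗ [-2, 1, 1] + [1, 0] ⊗ [1, 0, -2] ⊗ [2, 2, 0] + [2, -1] ⊗ [0, 2, 1] ⊗ [2, 0, -2] (written with every a and b primitive with positive leading entry and the scale carried by c; CP decompositions are not unique, and this one is verified by expanding entrywise), so rank(T) ≤ 3.
These bounds meet, so rank(T) = 3.
Check entry T[1,0,1] = -2: (-1)·(2)·(1) + (0)·(1)·(2) + (-1)·(0)·(0) = -2.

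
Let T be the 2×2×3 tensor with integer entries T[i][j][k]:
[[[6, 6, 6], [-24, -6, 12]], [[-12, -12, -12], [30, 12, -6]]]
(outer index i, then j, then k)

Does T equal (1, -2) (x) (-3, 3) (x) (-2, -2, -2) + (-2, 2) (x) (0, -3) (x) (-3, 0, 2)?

No

Reconstruct entry (0,1,2) from the claimed factors: Σₗ aₗ[0]bₗ[1]cₗ[2] = (1)·(3)·(-2) + (-2)·(-3)·(2) = 6, but T[0,1,2] = 12. The claim is false.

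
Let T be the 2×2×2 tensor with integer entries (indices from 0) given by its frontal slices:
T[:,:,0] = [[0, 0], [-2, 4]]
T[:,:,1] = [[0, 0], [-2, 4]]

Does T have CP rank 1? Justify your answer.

Yes

If T = a ⊗ b ⊗ c then every fibre of T is a multiple of the corresponding factor, so read the factors off the fibres through the nonzero entry T[1,0,0] = -2.
The mode-1 fibre T[:,0,0] = [0, -2] gives a = [0, 1] (primitive direction); the mode-2 fibre T[1,:,0] = [-2, 4] gives b = [1, -2]; then c[k] = T[1,0,k] / (a[1]·b[0]) = [-2, -2] / 1 = [-2, -2].
Expanding [0, 1] ⊗ [1, -2] ⊗ [-2, -2] reproduces all 8 entries of T, so T = [0, 1] ⊗ [1, -2] ⊗ [-2, -2] and rank(T) ≤ 1.
Equivalently every frontal slice T[:,:,k] is c[k] times the rank-1 matrix [0, 1] ⊗ [1, -2]. So T has rank 1 (it is nonzero).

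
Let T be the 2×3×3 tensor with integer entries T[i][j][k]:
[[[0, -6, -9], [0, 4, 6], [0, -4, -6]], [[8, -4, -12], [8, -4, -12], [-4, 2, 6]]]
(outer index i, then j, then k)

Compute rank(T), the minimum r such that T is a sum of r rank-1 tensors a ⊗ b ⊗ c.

Lower bound: the mode-3 unfolding of T (rows indexed by k, columns by (i,j) = (0,0), (0,1), (0,2), (1,0), (1,1), (1,2)) is [[0, 0, 0, 8, 8, -4], [-6, 4, -4, -4, -4, 2], [-9, 6, -6, -12, -12, 6]].
There the 2×2 minor on rows k ∈ {0, 1}, columns (i,j) ∈ {(0,0), (1,0)} is det [[0, 8], [-6, -4]] = 48 ≠ 0, so this unfolding has rank ≥ 2; CP rank is at least every unfolding rank, so rank(T) ≥ 2. (This is only a lower bound: in general the CP rank may exceed every unfolding rank, so we still need to exhibit 2 rank-1 terms summing to T.)
Upper bound — finding two terms. Write S_k = T[:,:,k] for the frontal slices: S₀ = [[0, 0, 0], [8, 8, -4]], S₁ = [[-6, 4, -4], [-4, -4, 2]], S₂ = [[-9, 6, -6], [-12, -12, 6]].
If T = a₁ ⊗ b₁ ⊗ c₁ + a₂ ⊗ b₂ ⊗ c₂ then each S_k = c₁[k]·a₁b₁ᵀ + c₂[k]·a₂b₂ᵀ. S₀ and S₁ are linearly independent, so a₁b₁ᵀ and a₂b₂ᵀ must span the same plane of matrices: they are the rank-1 matrices of the form x·S₀ + y·S₁.
The 2×2 minor of x·S₀ + y·S₁ on rows {0,1}, columns {0,1} is −80·xy + 40·y² = (-40)·(2·x − y)(y), vanishing at (x:y) = (1:2) and (1:0).
M₁ = S₀ + 2·S₁ = [[-12, 8, -8], [0, 0, 0]] = (-4)·(1, 0)(3, -2, 2)ᵀ and M₂ = S₀ = [[0, 0, 0], [8, 8, -4]] = 4·(0, 1)(2, 2, -1)ᵀ, so take a₁ = (1, 0), b₁ = (3, -2, 2), a₂ = (0, 1), b₂ = (2, 2, -1).
Each slice is an integer combination of E₁ = a₁b₁ᵀ and E₂ = a₂b₂ᵀ: S₀ = 4·E₂, S₁ = −2·E₁ − 2·E₂, S₂ = −3·E₁ − 6·E₂; reading off coefficients, c₁ = (0, -2, -3) and c₂ = (4, -2, -6).
Hence T = (1, 0) ⊗ (3, -2, 2) ⊗ (0, -2, -3) + (0, 1) ⊗ (2, 2, -1) ⊗ (4, -2, -6), so rank(T) ≤ 2.
These bounds meet, so rank(T) = 2.

2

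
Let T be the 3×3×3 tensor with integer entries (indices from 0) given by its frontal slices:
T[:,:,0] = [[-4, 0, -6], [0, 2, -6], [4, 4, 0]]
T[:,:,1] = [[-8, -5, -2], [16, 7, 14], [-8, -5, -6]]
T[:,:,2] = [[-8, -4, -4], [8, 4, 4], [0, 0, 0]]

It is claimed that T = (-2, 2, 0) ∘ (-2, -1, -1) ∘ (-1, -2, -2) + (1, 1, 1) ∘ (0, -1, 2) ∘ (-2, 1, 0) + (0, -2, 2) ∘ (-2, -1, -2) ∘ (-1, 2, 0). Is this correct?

Reconstruct entrywise from the claimed factors. For example, T[0,2,2] = -4 and Σₗ aₗ[0]bₗ[2]cₗ[2] = (-2)·(-1)·(-2) + (1)·(2)·(0) + (0)·(-2)·(0) = -4; checking all 27 entries, every one matches. The claim holds.

Yes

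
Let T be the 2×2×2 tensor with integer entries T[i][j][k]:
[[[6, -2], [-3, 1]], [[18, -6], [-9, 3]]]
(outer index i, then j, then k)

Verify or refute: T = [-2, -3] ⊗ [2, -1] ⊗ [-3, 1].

Reconstruct entry (0,0,0) from the claimed factors: Σₗ aₗ[0]bₗ[0]cₗ[0] = (-2)·(2)·(-3) = 12, but T[0,0,0] = 6. The claim is false.

No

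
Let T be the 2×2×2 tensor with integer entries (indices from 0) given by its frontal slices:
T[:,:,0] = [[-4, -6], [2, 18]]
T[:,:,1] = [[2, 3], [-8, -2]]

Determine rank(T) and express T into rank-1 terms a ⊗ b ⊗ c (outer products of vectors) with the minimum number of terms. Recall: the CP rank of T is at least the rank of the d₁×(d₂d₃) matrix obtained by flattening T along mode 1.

rank(T) = 2

Lower bound: the mode-1 unfolding of T (rows indexed by i, columns by (j,k) = (0,0), (0,1), (1,0), (1,1)) is [[-4, 2, -6, 3], [2, -8, 18, -2]].
There the 2×2 minor on rows i ∈ {0, 1}, columns (j,k) ∈ {(0,0), (0,1)} is det [[-4, 2], [2, -8]] = 28 ≠ 0, so this unfolding has rank ≥ 2; CP rank is at least every unfolding rank, so rank(T) ≥ 2. (This is only a lower bound: in general the CP rank may exceed every unfolding rank, so we still need to exhibit 2 rank-1 terms summing to T.)
Upper bound — finding two terms. Write S_k = T[:,:,k] for the frontal slices: S₀ = [[-4, -6], [2, 18]], S₁ = [[2, 3], [-8, -2]].
If T = a₁ ⊗ b₁ ⊗ c₁ + a₂ ⊗ b₂ ⊗ c₂ then each S_k = c₁[k]·a₁b₁ᵀ + c₂[k]·a₂b₂ᵀ. S₀ and S₁ are linearly independent, so a₁b₁ᵀ and a₂b₂ᵀ must span the same plane of matrices: they are the rank-1 matrices of the form x·S₀ + y·S₁.
det(x·S₀ + y·S₁) is −60·x² − 10·xy + 20·y² = (-10)·(3·x + 2·y)(2·x − y), vanishing at (x:y) = (2:-3) and (1:2).
M₁ = 2·S₀ − 3·S₁ = [[-14, -21], [28, 42]] = (-7)·[1, -2][2, 3]ᵀ and M₂ = S₀ + 2·S₁ = [[0, 0], [-14, 14]] = (-14)·[0, 1][1, -1]ᵀ, so take a₁ = [1, -2], b₁ = [2, 3], a₂ = [0, 1], b₂ = [1, -1].
Each slice is an integer combination of E₁ = a₁b₁ᵀ and E₂ = a₂b₂ᵀ: S₀ = −2·E₁ − 6·E₂, S₁ = E₁ − 4·E₂; reading off coefficients, c₁ = [-2, 1] and c₂ = [-6, -4].
Hence T = [1, -2] ⊗ [2, 3] ⊗ [-2, 1] + [0, 1] ⊗ [1, -1] ⊗ [-6, -4], so rank(T) ≤ 2.
These bounds meet, so rank(T) = 2.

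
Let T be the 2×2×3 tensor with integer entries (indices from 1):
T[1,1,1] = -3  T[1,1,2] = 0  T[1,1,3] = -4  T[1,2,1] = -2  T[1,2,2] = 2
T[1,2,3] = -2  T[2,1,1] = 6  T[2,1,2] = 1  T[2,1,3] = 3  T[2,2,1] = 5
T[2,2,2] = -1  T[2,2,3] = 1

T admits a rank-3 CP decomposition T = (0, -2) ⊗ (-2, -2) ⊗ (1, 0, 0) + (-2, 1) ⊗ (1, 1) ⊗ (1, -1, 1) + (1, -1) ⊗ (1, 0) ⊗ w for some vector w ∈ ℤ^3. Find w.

Subtract the known terms from T to get the rank-1 residual R = (1, -1) ⊗ (1, 0) ⊗ w, so R[i,j,k] = a[i]·b[j]·w[k]. Pick indices with nonzero a[1]·b[1] = (1)·(1) = 1. Only the fibre through (1,1,·) is needed: R[1,1,:] = T[1,1,:] − Σₗ aₗ[1]bₗ[1]cₗ = [-3, 0, -4] − (0)·(-2)·(1, 0, 0) − (-2)·(1)·(1, -1, 1) = [-1, -2, -2]. Then w[k] = R[1,1,k] / 1 for each k, giving w = [-1, -2, -2] / 1 = (-1, -2, -2).

w = (-1, -2, -2)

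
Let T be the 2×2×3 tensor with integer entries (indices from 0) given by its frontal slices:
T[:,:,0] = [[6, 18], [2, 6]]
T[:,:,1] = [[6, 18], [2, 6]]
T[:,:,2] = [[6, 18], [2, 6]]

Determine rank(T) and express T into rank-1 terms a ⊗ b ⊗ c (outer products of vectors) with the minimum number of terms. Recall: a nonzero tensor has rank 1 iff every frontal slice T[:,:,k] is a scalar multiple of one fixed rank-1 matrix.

Lower bound: T ≠ 0 (e.g. T[0,0,0] = 6), so rank(T) ≥ 1.
Upper bound: if T = a ⊗ b ⊗ c then every fibre of T is a multiple of the corresponding factor, so read the factors off the fibres through the nonzero entry T[0,0,0] = 6.
The mode-1 fibre T[:,0,0] = [6, 2] gives a = [3, 1] (primitive direction); the mode-2 fibre T[0,:,0] = [6, 18] gives b = [1, 3]; then c[k] = T[0,0,k] / (a[0]·b[0]) = [6, 6, 6] / 3 = [2, 2, 2].
Expanding [3, 1] ⊗ [1, 3] ⊗ [2, 2, 2] reproduces all 12 entries of T, so T = [3, 1] ⊗ [1, 3] ⊗ [2, 2, 2] and rank(T) ≤ 1.
These bounds meet, so rank(T) = 1.

rank(T) = 1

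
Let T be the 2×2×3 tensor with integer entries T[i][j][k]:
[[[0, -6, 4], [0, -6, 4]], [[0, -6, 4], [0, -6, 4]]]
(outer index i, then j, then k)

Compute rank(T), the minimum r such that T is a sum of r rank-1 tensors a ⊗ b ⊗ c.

1

Lower bound: T ≠ 0 (e.g. T[0,0,1] = -6), so rank(T) ≥ 1.
Upper bound: if T = a ⊗ b ⊗ c then every fibre of T is a multiple of the corresponding factor, so read the factors off the fibres through the nonzero entry T[0,0,1] = -6.
The mode-1 fibre T[:,0,1] = [-6, -6] gives a = (1, 1) (primitive direction); the mode-2 fibre T[0,:,1] = [-6, -6] gives b = (1, 1); then c[k] = T[0,0,k] / (a[0]·b[0]) = [0, -6, 4] / 1 = (0, -6, 4).
Expanding (1, 1) ⊗ (1, 1) ⊗ (0, -6, 4) reproduces all 12 entries of T, so T = (1, 1) ⊗ (1, 1) ⊗ (0, -6, 4) and rank(T) ≤ 1.
These bounds meet, so rank(T) = 1.
Check entry T[0,0,2] = 4: (1)·(1)·(4) = 4.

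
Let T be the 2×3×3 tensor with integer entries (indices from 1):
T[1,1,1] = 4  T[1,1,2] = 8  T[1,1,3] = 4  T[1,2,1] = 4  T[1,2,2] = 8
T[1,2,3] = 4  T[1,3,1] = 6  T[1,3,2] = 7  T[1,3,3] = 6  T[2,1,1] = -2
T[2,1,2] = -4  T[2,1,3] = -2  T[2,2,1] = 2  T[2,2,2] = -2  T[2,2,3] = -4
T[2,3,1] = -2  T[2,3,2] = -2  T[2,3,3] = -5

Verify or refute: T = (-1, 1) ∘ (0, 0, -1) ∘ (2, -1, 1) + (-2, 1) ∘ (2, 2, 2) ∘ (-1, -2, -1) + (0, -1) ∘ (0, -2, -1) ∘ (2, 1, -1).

No

Reconstruct entry (1,3,3) from the claimed factors: Σₗ aₗ[1]bₗ[3]cₗ[3] = (-1)·(-1)·(1) + (-2)·(2)·(-1) + (0)·(-1)·(-1) = 5, but T[1,3,3] = 6. The claim is false.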